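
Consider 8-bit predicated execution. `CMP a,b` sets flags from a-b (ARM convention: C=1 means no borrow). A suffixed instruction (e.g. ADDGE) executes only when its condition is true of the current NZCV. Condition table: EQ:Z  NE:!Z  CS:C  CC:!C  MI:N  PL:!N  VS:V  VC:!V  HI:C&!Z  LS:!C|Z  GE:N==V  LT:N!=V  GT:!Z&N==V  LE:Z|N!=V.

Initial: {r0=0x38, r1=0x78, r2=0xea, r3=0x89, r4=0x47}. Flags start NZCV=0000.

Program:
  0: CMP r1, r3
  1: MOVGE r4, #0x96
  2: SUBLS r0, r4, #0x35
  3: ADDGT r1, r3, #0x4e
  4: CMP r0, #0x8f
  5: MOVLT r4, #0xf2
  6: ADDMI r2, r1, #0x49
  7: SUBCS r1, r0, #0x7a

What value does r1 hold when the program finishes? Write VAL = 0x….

0: ✓ CMP  NZCV=1001
1: ✓ MOVGE  r4←0x96
2: ✓ SUBLS  r0←0x61
3: ✓ ADDGT  r1←0xd7
4: ✓ CMP  NZCV=1001
5: · MOVLT
6: ✓ ADDMI  r2←0x20
7: · SUBCS

VAL = 0xd7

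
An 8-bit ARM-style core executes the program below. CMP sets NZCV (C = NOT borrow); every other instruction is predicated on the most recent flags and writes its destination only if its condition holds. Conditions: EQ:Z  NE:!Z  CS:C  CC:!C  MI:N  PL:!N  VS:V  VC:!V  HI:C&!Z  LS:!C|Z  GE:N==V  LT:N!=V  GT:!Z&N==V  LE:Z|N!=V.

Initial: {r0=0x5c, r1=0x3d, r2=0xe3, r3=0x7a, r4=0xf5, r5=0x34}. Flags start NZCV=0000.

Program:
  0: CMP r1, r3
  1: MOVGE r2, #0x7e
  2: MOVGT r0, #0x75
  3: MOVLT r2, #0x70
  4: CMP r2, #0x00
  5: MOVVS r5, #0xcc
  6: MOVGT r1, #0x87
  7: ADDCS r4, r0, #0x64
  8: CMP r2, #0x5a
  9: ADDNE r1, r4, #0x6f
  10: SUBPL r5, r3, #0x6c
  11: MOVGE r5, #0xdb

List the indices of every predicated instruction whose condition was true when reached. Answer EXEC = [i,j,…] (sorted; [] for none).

0: ✓ CMP  NZCV=1000
1: · MOVGE
2: · MOVGT
3: ✓ MOVLT  r2←0x70
4: ✓ CMP  NZCV=0010
5: · MOVVS
6: ✓ MOVGT  r1←0x87
7: ✓ ADDCS  r4←0xc0
8: ✓ CMP  NZCV=0010
9: ✓ ADDNE  r1←0x2f
10: ✓ SUBPL  r5←0x0e
11: ✓ MOVGE  r5←0xdb

EXEC = [3,6,7,9,10,11]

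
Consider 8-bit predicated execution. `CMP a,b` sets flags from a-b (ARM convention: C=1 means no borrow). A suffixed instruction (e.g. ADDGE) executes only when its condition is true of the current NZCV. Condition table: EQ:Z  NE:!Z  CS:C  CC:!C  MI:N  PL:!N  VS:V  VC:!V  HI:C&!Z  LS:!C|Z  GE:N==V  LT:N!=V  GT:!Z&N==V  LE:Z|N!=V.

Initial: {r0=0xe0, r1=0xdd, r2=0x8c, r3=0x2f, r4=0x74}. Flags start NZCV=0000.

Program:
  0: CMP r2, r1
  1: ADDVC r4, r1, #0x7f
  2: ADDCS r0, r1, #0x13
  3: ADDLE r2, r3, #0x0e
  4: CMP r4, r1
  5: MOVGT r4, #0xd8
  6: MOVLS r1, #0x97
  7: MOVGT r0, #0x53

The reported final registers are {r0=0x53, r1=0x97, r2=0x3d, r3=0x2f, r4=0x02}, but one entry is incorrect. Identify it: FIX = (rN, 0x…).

FIX = (r4, 0xd8)

0: ✓ CMP  NZCV=1000
1: ✓ ADDVC  r4←0x5c
2: · ADDCS
3: ✓ ADDLE  r2←0x3d
4: ✓ CMP  NZCV=0000
5: ✓ MOVGT  r4←0xd8
6: ✓ MOVLS  r1←0x97
7: ✓ MOVGT  r0←0x53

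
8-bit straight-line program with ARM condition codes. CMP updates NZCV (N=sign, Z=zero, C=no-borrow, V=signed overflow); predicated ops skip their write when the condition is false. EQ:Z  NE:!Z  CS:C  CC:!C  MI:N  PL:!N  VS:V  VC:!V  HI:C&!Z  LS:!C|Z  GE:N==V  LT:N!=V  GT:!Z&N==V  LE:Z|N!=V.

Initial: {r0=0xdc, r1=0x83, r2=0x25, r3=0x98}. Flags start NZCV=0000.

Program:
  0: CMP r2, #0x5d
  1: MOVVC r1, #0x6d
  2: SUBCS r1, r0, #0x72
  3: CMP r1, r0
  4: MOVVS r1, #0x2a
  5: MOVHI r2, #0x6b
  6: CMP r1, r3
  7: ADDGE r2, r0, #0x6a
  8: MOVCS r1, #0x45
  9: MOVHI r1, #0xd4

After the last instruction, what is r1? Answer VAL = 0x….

[0] flags=1000 → (cmp)
[1] flags=1000 VC?T → r1=0x6d
[2] flags=1000 CS?F → skip
[3] flags=1001 → (cmp)
[4] flags=1001 VS?T → r1=0x2a
[5] flags=1001 HI?F → skip
[6] flags=1001 → (cmp)
[7] flags=1001 GE?T → r2=0x46
[8] flags=1001 CS?F → skip
[9] flags=1001 HI?F → skip

VAL = 0x2a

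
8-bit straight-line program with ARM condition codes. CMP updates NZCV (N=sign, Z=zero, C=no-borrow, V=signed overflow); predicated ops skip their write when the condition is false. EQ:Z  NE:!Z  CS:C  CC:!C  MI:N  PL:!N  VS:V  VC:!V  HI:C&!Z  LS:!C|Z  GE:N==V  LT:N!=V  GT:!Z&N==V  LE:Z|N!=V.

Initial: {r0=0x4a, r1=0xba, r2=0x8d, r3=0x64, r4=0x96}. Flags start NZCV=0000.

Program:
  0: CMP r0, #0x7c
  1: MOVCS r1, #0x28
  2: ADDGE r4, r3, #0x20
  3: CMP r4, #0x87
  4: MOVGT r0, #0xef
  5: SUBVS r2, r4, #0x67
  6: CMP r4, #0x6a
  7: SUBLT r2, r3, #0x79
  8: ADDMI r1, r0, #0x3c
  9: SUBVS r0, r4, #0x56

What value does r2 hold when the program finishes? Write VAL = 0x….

VAL = 0xeb

[0] flags=1000 → (cmp)
[1] flags=1000 CS?F → skip
[2] flags=1000 GE?F → skip
[3] flags=0010 → (cmp)
[4] flags=0010 GT?T → r0=0xef
[5] flags=0010 VS?F → skip
[6] flags=0011 → (cmp)
[7] flags=0011 LT?T → r2=0xeb
[8] flags=0011 MI?F → skip
[9] flags=0011 VS?T → r0=0x40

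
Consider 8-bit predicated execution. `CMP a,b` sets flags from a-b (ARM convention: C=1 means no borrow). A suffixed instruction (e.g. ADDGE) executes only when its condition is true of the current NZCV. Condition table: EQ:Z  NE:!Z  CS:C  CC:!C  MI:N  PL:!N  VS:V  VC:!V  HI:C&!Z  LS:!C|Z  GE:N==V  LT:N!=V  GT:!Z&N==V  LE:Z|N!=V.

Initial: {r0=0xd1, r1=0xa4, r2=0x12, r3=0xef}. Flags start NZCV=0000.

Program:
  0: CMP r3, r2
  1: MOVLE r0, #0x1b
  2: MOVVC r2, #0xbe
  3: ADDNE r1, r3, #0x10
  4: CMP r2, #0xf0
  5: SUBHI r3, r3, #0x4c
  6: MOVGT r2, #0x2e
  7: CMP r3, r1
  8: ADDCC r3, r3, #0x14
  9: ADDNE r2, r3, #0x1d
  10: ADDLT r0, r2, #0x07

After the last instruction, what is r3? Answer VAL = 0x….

0: ✓ CMP  NZCV=1010
1: ✓ MOVLE  r0←0x1b
2: ✓ MOVVC  r2←0xbe
3: ✓ ADDNE  r1←0xff
4: ✓ CMP  NZCV=1000
5: · SUBHI
6: · MOVGT
7: ✓ CMP  NZCV=1000
8: ✓ ADDCC  r3←0x03
9: ✓ ADDNE  r2←0x20
10: ✓ ADDLT  r0←0x27

VAL = 0x03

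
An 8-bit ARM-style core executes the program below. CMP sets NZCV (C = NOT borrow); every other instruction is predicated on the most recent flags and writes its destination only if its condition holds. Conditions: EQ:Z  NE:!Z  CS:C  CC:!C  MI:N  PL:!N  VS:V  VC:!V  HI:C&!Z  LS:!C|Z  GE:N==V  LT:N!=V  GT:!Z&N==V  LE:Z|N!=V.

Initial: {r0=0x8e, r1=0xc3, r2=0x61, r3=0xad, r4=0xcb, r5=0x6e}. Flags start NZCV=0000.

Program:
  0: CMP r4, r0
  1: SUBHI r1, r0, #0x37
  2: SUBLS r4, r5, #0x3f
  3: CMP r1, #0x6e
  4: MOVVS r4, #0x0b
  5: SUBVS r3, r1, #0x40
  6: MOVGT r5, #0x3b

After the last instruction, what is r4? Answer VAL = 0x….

0: ✓ CMP  NZCV=0010
1: ✓ SUBHI  r1←0x57
2: · SUBLS
3: ✓ CMP  NZCV=1000
4: · MOVVS
5: · SUBVS
6: · MOVGT

VAL = 0xcb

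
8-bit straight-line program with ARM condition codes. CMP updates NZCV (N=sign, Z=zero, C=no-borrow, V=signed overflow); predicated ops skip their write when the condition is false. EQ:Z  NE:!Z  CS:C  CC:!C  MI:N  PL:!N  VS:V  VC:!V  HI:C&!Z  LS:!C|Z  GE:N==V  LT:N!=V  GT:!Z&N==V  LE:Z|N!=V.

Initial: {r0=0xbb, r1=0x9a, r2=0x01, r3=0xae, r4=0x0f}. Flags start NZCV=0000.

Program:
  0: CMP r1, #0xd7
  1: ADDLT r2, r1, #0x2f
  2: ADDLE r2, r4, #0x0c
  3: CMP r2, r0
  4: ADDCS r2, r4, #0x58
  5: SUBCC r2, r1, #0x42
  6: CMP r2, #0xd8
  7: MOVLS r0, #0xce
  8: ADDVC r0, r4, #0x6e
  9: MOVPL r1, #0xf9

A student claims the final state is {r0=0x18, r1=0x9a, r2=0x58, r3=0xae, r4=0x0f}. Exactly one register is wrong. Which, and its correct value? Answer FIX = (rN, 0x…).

[0] flags=1000 → (cmp)
[1] flags=1000 LT?T → r2=0xc9
[2] flags=1000 LE?T → r2=0x1b
[3] flags=0000 → (cmp)
[4] flags=0000 CS?F → skip
[5] flags=0000 CC?T → r2=0x58
[6] flags=1001 → (cmp)
[7] flags=1001 LS?T → r0=0xce
[8] flags=1001 VC?F → skip
[9] flags=1001 PL?F → skip

FIX = (r0, 0xce)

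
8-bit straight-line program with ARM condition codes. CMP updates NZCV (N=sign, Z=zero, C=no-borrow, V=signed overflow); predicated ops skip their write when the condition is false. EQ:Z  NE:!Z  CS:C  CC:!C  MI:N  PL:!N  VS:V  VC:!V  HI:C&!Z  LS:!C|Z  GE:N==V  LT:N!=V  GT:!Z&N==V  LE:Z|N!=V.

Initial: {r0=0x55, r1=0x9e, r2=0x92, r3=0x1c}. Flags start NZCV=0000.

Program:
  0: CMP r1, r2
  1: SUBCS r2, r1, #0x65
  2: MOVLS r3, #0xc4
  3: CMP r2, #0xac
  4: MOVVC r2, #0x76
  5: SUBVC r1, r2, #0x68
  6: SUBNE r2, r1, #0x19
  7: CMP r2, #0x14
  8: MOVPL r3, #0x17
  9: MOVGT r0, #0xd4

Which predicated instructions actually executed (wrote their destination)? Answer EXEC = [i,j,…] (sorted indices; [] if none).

[0] flags=0010 → (cmp)
[1] flags=0010 CS?T → r2=0x39
[2] flags=0010 LS?F → skip
[3] flags=1001 → (cmp)
[4] flags=1001 VC?F → skip
[5] flags=1001 VC?F → skip
[6] flags=1001 NE?T → r2=0x85
[7] flags=0011 → (cmp)
[8] flags=0011 PL?T → r3=0x17
[9] flags=0011 GT?F → skip

EXEC = [1,6,8]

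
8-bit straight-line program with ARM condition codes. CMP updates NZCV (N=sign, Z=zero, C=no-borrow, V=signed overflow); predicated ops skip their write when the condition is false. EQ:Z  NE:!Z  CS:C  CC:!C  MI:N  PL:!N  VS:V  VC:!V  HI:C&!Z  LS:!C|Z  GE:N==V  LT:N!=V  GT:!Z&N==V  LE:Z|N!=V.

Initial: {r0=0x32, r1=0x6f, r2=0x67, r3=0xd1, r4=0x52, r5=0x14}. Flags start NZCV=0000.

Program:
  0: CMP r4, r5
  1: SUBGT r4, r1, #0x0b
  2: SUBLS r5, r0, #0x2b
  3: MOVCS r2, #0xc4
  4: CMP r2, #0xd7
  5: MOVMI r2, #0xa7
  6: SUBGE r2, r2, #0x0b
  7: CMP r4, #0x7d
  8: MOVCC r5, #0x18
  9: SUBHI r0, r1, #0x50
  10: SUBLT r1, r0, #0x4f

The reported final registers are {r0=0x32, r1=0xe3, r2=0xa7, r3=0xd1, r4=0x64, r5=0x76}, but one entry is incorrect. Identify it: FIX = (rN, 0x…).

0: ✓ CMP  NZCV=0010
1: ✓ SUBGT  r4←0x64
2: · SUBLS
3: ✓ MOVCS  r2←0xc4
4: ✓ CMP  NZCV=1000
5: ✓ MOVMI  r2←0xa7
6: · SUBGE
7: ✓ CMP  NZCV=1000
8: ✓ MOVCC  r5←0x18
9: · SUBHI
10: ✓ SUBLT  r1←0xe3

FIX = (r5, 0x18)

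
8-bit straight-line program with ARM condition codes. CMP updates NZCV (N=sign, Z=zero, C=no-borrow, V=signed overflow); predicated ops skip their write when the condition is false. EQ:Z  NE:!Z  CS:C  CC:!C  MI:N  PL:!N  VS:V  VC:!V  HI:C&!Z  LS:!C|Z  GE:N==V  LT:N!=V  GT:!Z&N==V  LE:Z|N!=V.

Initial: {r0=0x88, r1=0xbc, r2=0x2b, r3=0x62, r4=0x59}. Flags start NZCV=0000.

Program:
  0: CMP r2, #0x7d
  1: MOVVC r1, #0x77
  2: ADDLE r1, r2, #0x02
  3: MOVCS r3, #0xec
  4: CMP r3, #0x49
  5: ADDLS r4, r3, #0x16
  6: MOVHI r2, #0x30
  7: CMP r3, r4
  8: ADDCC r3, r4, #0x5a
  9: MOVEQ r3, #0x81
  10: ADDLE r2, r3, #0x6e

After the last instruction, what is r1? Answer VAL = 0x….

0: ✓ CMP  NZCV=1000
1: ✓ MOVVC  r1←0x77
2: ✓ ADDLE  r1←0x2d
3: · MOVCS
4: ✓ CMP  NZCV=0010
5: · ADDLS
6: ✓ MOVHI  r2←0x30
7: ✓ CMP  NZCV=0010
8: · ADDCC
9: · MOVEQ
10: · ADDLE

VAL = 0x2d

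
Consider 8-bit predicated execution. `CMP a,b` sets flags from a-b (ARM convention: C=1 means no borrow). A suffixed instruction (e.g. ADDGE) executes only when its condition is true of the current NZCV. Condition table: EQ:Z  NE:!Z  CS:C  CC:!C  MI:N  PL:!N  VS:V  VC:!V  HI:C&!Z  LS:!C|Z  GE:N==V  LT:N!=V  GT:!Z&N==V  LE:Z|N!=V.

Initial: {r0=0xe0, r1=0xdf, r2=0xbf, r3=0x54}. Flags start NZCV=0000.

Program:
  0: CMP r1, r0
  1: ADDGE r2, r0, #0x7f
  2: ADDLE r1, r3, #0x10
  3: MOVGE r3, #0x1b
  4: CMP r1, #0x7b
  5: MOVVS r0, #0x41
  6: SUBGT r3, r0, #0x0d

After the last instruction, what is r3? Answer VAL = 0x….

VAL = 0x54

0: ✓ CMP  NZCV=1000
1: · ADDGE
2: ✓ ADDLE  r1←0x64
3: · MOVGE
4: ✓ CMP  NZCV=1000
5: · MOVVS
6: · SUBGT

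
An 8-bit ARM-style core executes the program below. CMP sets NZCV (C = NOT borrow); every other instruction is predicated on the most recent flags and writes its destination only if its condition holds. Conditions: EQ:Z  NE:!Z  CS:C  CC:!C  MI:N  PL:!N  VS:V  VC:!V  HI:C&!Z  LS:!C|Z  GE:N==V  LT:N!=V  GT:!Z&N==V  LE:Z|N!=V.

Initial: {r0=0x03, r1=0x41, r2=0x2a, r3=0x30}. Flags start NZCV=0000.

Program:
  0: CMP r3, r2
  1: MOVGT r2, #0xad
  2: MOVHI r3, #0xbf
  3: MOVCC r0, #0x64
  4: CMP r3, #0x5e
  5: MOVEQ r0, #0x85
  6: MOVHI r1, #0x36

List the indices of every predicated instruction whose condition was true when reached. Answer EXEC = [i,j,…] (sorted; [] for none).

[0] flags=0010 → (cmp)
[1] flags=0010 GT?T → r2=0xad
[2] flags=0010 HI?T → r3=0xbf
[3] flags=0010 CC?F → skip
[4] flags=0011 → (cmp)
[5] flags=0011 EQ?F → skip
[6] flags=0011 HI?T → r1=0x36

EXEC = [1,2,6]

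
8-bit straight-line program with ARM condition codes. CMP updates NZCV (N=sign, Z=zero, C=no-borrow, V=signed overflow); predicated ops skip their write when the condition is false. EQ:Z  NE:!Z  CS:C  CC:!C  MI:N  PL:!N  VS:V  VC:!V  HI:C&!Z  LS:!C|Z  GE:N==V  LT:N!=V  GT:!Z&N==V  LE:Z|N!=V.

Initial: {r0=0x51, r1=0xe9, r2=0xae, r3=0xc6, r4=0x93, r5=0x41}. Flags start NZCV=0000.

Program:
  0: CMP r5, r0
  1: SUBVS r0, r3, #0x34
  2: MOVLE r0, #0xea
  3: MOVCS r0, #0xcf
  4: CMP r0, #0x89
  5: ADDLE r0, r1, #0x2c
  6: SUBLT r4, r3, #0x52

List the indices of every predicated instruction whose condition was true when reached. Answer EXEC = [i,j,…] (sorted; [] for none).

0: ✓ CMP  NZCV=1000
1: · SUBVS
2: ✓ MOVLE  r0←0xea
3: · MOVCS
4: ✓ CMP  NZCV=0010
5: · ADDLE
6: · SUBLT

EXEC = [2]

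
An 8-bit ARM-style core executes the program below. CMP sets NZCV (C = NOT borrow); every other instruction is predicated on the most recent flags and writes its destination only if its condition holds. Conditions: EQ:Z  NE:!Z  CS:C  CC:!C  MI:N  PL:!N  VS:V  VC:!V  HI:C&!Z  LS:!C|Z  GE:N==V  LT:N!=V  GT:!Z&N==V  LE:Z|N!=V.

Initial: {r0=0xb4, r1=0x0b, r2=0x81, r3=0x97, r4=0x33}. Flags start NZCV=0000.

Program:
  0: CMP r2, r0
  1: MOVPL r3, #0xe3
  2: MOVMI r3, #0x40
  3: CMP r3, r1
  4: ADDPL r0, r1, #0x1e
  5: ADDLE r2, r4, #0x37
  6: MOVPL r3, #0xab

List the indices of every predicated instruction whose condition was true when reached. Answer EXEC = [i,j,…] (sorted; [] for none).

0: ✓ CMP  NZCV=1000
1: · MOVPL
2: ✓ MOVMI  r3←0x40
3: ✓ CMP  NZCV=0010
4: ✓ ADDPL  r0←0x29
5: · ADDLE
6: ✓ MOVPL  r3←0xab

EXEC = [2,4,6]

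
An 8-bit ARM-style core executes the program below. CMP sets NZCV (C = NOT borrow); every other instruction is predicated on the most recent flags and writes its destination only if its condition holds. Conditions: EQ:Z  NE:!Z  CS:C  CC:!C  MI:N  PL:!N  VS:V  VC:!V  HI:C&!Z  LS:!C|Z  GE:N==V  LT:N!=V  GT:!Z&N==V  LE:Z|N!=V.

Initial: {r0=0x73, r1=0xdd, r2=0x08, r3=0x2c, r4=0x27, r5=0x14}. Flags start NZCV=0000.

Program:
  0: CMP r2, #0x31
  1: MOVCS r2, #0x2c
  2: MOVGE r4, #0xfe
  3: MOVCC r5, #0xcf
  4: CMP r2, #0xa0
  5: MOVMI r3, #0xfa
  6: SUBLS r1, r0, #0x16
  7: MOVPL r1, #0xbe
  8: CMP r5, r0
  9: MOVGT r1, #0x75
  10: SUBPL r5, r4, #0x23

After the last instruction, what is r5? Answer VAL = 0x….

VAL = 0x04

[0] flags=1000 → (cmp)
[1] flags=1000 CS?F → skip
[2] flags=1000 GE?F → skip
[3] flags=1000 CC?T → r5=0xcf
[4] flags=0000 → (cmp)
[5] flags=0000 MI?F → skip
[6] flags=0000 LS?T → r1=0x5d
[7] flags=0000 PL?T → r1=0xbe
[8] flags=0011 → (cmp)
[9] flags=0011 GT?F → skip
[10] flags=0011 PL?T → r5=0x04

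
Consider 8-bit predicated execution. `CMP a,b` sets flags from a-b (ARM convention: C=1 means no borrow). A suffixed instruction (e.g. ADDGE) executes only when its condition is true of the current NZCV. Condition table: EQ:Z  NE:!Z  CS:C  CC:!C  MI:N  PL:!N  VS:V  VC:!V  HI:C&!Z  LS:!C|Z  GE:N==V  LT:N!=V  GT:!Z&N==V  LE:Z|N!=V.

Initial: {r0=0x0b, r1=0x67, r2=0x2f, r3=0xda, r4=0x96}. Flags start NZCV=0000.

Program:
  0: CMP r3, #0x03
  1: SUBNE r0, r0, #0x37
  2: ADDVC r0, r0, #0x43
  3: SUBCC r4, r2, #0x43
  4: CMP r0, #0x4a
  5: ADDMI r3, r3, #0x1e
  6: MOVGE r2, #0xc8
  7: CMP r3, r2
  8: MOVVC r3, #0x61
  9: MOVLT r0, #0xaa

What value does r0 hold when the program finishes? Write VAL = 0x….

[0] flags=1010 → (cmp)
[1] flags=1010 NE?T → r0=0xd4
[2] flags=1010 VC?T → r0=0x17
[3] flags=1010 CC?F → skip
[4] flags=1000 → (cmp)
[5] flags=1000 MI?T → r3=0xf8
[6] flags=1000 GE?F → skip
[7] flags=1010 → (cmp)
[8] flags=1010 VC?T → r3=0x61
[9] flags=1010 LT?T → r0=0xaa

VAL = 0xaa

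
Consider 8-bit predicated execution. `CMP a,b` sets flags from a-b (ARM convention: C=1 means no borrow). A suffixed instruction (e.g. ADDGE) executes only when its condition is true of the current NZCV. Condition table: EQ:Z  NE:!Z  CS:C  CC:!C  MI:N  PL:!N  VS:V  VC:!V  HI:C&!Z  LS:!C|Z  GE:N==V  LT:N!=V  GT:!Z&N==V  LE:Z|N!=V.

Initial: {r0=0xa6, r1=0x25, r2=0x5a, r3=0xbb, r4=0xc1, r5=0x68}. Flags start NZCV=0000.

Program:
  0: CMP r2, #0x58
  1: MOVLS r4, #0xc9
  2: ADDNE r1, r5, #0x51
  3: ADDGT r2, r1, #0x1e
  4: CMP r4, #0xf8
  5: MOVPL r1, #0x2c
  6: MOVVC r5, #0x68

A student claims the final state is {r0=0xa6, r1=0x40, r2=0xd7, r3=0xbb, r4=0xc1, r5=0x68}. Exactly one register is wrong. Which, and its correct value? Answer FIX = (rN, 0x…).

FIX = (r1, 0xb9)

[0] flags=0010 → (cmp)
[1] flags=0010 LS?F → skip
[2] flags=0010 NE?T → r1=0xb9
[3] flags=0010 GT?T → r2=0xd7
[4] flags=1000 → (cmp)
[5] flags=1000 PL?F → skip
[6] flags=1000 VC?T → r5=0x68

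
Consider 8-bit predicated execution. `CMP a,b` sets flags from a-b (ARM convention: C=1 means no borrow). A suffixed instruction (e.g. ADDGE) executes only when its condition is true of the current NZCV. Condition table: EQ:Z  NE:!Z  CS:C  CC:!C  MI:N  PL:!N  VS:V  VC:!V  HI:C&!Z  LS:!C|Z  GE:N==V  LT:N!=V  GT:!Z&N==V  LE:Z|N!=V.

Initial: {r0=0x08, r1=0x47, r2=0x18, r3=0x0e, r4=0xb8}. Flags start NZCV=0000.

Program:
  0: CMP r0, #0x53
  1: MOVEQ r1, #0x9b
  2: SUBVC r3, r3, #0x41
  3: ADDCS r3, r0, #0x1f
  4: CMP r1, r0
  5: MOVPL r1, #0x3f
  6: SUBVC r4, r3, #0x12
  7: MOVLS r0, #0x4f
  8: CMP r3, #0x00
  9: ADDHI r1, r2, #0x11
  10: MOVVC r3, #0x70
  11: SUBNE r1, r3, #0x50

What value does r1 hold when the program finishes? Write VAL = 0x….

[0] flags=1000 → (cmp)
[1] flags=1000 EQ?F → skip
[2] flags=1000 VC?T → r3=0xcd
[3] flags=1000 CS?F → skip
[4] flags=0010 → (cmp)
[5] flags=0010 PL?T → r1=0x3f
[6] flags=0010 VC?T → r4=0xbb
[7] flags=0010 LS?F → skip
[8] flags=1010 → (cmp)
[9] flags=1010 HI?T → r1=0x29
[10] flags=1010 VC?T → r3=0x70
[11] flags=1010 NE?T → r1=0x20

VAL = 0x20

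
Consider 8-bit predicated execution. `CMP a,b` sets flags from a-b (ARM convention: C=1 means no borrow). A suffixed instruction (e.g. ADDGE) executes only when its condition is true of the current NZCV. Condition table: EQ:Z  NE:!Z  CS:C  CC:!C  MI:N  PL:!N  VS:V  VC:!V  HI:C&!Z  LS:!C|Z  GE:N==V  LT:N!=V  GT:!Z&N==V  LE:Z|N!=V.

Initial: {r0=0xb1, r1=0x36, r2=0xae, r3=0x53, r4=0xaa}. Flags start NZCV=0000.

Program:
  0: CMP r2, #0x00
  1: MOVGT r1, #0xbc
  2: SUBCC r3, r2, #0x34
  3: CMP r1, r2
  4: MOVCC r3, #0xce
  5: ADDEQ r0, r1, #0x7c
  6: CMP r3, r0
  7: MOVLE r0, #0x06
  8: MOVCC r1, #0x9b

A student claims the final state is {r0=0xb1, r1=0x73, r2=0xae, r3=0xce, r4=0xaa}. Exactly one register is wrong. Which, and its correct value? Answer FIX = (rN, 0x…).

FIX = (r1, 0x36)

[0] flags=1010 → (cmp)
[1] flags=1010 GT?F → skip
[2] flags=1010 CC?F → skip
[3] flags=1001 → (cmp)
[4] flags=1001 CC?T → r3=0xce
[5] flags=1001 EQ?F → skip
[6] flags=0010 → (cmp)
[7] flags=0010 LE?F → skip
[8] flags=0010 CC?F → skip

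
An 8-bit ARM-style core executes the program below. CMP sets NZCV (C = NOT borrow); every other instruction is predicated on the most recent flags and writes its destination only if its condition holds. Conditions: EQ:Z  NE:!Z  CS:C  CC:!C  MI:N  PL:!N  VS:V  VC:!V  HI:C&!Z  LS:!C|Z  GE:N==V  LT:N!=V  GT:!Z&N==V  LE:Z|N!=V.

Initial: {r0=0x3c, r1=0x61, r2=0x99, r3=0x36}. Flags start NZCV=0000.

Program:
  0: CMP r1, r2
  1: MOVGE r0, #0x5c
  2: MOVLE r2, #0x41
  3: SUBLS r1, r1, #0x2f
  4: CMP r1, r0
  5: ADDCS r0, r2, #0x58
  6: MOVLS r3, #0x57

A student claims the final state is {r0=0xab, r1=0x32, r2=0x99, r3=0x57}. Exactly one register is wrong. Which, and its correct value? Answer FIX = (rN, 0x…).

[0] flags=1001 → (cmp)
[1] flags=1001 GE?T → r0=0x5c
[2] flags=1001 LE?F → skip
[3] flags=1001 LS?T → r1=0x32
[4] flags=1000 → (cmp)
[5] flags=1000 CS?F → skip
[6] flags=1000 LS?T → r3=0x57

FIX = (r0, 0x5c)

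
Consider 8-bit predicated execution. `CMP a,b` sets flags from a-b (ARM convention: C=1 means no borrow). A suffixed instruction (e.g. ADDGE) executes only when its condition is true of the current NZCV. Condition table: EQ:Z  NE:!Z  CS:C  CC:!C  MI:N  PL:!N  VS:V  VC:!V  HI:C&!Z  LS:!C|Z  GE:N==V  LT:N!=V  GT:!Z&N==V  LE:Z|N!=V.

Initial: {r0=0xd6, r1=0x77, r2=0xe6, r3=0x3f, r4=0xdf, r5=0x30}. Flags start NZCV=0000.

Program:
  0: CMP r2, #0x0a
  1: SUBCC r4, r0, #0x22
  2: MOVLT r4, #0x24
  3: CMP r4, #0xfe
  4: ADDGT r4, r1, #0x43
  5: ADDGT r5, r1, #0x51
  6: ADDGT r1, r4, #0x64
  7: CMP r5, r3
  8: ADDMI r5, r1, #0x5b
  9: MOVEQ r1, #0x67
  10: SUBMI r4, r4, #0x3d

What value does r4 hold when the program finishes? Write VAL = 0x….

0: ✓ CMP  NZCV=1010
1: · SUBCC
2: ✓ MOVLT  r4←0x24
3: ✓ CMP  NZCV=0000
4: ✓ ADDGT  r4←0xba
5: ✓ ADDGT  r5←0xc8
6: ✓ ADDGT  r1←0x1e
7: ✓ CMP  NZCV=1010
8: ✓ ADDMI  r5←0x79
9: · MOVEQ
10: ✓ SUBMI  r4←0x7d

VAL = 0x7d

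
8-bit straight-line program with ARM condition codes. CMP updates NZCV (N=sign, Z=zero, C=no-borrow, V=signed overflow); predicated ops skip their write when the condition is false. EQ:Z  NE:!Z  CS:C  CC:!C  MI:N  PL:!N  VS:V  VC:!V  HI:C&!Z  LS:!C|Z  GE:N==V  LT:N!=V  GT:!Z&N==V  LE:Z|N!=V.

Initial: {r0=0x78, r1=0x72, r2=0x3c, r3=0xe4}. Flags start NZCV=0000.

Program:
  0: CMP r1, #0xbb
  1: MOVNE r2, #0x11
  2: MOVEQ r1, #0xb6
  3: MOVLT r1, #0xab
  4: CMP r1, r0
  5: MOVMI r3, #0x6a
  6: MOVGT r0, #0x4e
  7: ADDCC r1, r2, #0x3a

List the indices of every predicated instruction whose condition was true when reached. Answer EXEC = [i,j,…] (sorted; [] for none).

[0] flags=1001 → (cmp)
[1] flags=1001 NE?T → r2=0x11
[2] flags=1001 EQ?F → skip
[3] flags=1001 LT?F → skip
[4] flags=1000 → (cmp)
[5] flags=1000 MI?T → r3=0x6a
[6] flags=1000 GT?F → skip
[7] flags=1000 CC?T → r1=0x4b

EXEC = [1,5,7]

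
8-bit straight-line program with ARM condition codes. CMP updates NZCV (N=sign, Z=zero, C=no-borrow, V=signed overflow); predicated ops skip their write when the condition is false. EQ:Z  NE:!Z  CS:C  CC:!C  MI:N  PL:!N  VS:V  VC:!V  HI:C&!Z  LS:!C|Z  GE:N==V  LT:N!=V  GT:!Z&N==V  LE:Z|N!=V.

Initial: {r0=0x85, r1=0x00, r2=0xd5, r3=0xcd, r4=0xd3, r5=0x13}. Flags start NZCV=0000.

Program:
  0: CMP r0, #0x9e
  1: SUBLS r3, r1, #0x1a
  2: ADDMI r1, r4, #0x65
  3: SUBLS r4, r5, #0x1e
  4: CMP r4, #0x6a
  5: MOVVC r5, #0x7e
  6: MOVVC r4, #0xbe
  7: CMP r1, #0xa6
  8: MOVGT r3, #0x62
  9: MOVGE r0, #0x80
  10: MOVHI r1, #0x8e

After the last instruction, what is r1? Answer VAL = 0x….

[0] flags=1000 → (cmp)
[1] flags=1000 LS?T → r3=0xe6
[2] flags=1000 MI?T → r1=0x38
[3] flags=1000 LS?T → r4=0xf5
[4] flags=1010 → (cmp)
[5] flags=1010 VC?T → r5=0x7e
[6] flags=1010 VC?T → r4=0xbe
[7] flags=1001 → (cmp)
[8] flags=1001 GT?T → r3=0x62
[9] flags=1001 GE?T → r0=0x80
[10] flags=1001 HI?F → skip

VAL = 0x38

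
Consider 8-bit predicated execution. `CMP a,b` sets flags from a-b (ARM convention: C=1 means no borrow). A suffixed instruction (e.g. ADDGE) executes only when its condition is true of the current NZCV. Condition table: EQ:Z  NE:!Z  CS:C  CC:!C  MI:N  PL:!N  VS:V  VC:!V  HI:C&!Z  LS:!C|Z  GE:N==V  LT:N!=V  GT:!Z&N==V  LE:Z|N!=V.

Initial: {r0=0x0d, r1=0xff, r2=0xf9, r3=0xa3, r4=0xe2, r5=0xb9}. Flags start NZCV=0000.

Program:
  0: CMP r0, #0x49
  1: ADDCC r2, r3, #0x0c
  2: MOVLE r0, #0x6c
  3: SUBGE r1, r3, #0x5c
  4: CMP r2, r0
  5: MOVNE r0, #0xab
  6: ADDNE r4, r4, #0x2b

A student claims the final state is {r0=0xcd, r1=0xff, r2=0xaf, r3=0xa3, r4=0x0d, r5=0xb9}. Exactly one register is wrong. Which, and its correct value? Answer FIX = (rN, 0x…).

0: ✓ CMP  NZCV=1000
1: ✓ ADDCC  r2←0xaf
2: ✓ MOVLE  r0←0x6c
3: · SUBGE
4: ✓ CMP  NZCV=0011
5: ✓ MOVNE  r0←0xab
6: ✓ ADDNE  r4←0x0d

FIX = (r0, 0xab)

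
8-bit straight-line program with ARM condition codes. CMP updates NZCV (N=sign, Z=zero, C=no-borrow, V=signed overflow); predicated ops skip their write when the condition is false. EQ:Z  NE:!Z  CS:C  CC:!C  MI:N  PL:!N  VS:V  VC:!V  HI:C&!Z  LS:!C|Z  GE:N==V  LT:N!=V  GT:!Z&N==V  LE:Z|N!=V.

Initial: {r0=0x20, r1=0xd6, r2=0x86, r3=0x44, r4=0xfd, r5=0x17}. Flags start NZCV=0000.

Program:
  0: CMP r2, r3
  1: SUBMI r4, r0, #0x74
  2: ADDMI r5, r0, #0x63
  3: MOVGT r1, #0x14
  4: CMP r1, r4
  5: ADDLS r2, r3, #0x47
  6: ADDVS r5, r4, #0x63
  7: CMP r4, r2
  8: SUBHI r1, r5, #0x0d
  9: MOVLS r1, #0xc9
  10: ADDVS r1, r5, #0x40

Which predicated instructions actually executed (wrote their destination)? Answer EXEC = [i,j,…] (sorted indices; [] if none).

0: ✓ CMP  NZCV=0011
1: · SUBMI
2: · ADDMI
3: · MOVGT
4: ✓ CMP  NZCV=1000
5: ✓ ADDLS  r2←0x8b
6: · ADDVS
7: ✓ CMP  NZCV=0010
8: ✓ SUBHI  r1←0x0a
9: · MOVLS
10: · ADDVS

EXEC = [5,8]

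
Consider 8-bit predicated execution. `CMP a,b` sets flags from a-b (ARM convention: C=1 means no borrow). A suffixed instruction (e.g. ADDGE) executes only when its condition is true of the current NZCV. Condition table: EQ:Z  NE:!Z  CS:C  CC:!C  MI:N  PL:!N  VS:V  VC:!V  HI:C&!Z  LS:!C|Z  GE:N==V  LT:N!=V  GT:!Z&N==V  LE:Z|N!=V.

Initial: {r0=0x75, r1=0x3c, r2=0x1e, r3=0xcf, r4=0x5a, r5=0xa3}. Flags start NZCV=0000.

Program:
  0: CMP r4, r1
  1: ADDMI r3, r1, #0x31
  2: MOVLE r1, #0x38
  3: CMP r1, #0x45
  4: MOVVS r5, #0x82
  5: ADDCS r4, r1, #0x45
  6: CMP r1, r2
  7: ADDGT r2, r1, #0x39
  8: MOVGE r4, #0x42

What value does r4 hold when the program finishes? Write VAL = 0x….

VAL = 0x42

0: ✓ CMP  NZCV=0010
1: · ADDMI
2: · MOVLE
3: ✓ CMP  NZCV=1000
4: · MOVVS
5: · ADDCS
6: ✓ CMP  NZCV=0010
7: ✓ ADDGT  r2←0x75
8: ✓ MOVGE  r4←0x42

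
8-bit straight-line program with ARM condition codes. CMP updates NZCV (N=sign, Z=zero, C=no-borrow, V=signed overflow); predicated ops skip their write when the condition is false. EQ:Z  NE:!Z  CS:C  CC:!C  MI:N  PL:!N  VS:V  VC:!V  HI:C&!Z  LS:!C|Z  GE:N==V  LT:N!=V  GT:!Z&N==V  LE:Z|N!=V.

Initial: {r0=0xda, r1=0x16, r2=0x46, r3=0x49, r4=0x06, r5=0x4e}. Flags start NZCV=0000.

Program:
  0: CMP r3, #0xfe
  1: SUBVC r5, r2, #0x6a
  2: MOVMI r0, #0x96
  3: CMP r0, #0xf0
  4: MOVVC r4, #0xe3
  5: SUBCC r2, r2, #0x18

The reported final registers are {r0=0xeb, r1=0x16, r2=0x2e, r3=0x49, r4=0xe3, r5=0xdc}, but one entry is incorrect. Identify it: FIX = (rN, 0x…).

FIX = (r0, 0xda)

0: ✓ CMP  NZCV=0000
1: ✓ SUBVC  r5←0xdc
2: · MOVMI
3: ✓ CMP  NZCV=1000
4: ✓ MOVVC  r4←0xe3
5: ✓ SUBCC  r2←0x2e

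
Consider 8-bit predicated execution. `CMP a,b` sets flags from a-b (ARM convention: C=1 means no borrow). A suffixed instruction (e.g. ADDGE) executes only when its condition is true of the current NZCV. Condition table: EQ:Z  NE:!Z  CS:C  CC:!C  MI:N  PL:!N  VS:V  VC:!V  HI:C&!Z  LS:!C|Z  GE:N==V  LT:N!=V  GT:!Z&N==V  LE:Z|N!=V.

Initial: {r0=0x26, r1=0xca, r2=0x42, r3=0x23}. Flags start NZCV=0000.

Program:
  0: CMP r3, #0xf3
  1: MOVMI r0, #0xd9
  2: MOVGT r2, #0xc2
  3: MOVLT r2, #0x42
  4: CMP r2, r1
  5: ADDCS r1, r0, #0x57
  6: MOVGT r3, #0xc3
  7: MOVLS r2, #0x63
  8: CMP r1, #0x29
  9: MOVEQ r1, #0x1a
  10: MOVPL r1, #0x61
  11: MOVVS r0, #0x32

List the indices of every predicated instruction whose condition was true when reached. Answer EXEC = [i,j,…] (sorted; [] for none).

EXEC = [2,7]

0: ✓ CMP  NZCV=0000
1: · MOVMI
2: ✓ MOVGT  r2←0xc2
3: · MOVLT
4: ✓ CMP  NZCV=1000
5: · ADDCS
6: · MOVGT
7: ✓ MOVLS  r2←0x63
8: ✓ CMP  NZCV=1010
9: · MOVEQ
10: · MOVPL
11: · MOVVS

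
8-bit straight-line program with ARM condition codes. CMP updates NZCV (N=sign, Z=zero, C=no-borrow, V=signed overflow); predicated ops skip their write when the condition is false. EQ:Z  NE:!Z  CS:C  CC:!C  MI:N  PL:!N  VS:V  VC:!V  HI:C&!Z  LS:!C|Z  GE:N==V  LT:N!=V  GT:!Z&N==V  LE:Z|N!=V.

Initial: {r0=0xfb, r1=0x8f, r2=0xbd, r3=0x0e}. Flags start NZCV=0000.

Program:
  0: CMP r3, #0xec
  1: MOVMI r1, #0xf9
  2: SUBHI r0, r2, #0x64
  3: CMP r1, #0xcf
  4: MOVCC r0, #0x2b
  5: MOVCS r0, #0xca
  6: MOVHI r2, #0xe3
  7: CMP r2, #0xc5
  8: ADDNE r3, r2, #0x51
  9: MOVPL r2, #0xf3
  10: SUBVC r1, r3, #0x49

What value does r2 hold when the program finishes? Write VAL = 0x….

0: ✓ CMP  NZCV=0000
1: · MOVMI
2: · SUBHI
3: ✓ CMP  NZCV=1000
4: ✓ MOVCC  r0←0x2b
5: · MOVCS
6: · MOVHI
7: ✓ CMP  NZCV=1000
8: ✓ ADDNE  r3←0x0e
9: · MOVPL
10: ✓ SUBVC  r1←0xc5

VAL = 0xbd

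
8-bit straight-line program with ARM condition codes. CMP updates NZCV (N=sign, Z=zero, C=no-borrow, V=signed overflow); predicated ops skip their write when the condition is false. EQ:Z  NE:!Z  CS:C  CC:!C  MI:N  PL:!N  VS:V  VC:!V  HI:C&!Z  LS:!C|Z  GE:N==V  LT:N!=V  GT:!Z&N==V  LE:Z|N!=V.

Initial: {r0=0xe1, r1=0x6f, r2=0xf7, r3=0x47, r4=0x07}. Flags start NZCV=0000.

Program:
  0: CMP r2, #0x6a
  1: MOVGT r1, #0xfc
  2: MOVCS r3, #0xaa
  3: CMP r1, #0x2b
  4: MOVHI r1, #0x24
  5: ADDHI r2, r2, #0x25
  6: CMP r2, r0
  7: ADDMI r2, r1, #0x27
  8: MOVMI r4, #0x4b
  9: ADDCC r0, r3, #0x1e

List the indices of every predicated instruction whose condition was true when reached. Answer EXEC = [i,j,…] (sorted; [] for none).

EXEC = [2,4,5,9]

[0] flags=1010 → (cmp)
[1] flags=1010 GT?F → skip
[2] flags=1010 CS?T → r3=0xaa
[3] flags=0010 → (cmp)
[4] flags=0010 HI?T → r1=0x24
[5] flags=0010 HI?T → r2=0x1c
[6] flags=0000 → (cmp)
[7] flags=0000 MI?F → skip
[8] flags=0000 MI?F → skip
[9] flags=0000 CC?T → r0=0xc8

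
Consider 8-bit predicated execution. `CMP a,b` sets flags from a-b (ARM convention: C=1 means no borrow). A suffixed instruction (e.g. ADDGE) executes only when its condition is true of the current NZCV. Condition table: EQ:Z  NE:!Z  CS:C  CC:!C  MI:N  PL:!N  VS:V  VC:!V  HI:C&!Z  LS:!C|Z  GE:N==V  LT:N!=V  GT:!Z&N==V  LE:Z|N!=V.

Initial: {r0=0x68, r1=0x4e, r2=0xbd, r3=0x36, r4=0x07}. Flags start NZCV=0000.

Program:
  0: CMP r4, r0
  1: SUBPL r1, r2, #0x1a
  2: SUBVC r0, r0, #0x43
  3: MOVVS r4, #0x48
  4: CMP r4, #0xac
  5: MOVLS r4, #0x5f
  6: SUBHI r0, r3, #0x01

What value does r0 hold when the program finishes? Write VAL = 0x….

VAL = 0x25

[0] flags=1000 → (cmp)
[1] flags=1000 PL?F → skip
[2] flags=1000 VC?T → r0=0x25
[3] flags=1000 VS?F → skip
[4] flags=0000 → (cmp)
[5] flags=0000 LS?T → r4=0x5f
[6] flags=0000 HI?F → skip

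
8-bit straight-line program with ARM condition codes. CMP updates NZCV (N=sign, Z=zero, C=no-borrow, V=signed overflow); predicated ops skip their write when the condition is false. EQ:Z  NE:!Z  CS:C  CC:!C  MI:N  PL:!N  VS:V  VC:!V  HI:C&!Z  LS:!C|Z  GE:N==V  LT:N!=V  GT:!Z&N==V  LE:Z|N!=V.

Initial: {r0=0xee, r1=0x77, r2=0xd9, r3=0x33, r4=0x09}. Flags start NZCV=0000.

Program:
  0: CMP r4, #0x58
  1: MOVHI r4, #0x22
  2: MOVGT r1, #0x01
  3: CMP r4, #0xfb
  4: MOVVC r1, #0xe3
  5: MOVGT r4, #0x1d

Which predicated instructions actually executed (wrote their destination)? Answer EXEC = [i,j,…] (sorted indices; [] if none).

0: ✓ CMP  NZCV=1000
1: · MOVHI
2: · MOVGT
3: ✓ CMP  NZCV=0000
4: ✓ MOVVC  r1←0xe3
5: ✓ MOVGT  r4←0x1d

EXEC = [4,5]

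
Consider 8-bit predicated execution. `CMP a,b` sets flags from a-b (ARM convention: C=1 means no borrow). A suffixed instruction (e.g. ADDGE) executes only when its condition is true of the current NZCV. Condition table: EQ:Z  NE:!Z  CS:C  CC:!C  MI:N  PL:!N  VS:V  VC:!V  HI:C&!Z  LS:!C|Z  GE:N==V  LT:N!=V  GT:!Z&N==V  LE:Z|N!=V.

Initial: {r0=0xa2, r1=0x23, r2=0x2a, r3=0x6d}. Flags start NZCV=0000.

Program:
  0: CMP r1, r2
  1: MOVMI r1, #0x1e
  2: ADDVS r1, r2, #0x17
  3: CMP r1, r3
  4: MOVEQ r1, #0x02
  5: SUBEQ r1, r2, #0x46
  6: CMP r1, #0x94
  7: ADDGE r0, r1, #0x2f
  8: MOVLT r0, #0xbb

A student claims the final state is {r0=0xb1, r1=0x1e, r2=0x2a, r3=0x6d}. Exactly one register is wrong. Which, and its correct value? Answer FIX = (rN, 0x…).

0: ✓ CMP  NZCV=1000
1: ✓ MOVMI  r1←0x1e
2: · ADDVS
3: ✓ CMP  NZCV=1000
4: · MOVEQ
5: · SUBEQ
6: ✓ CMP  NZCV=1001
7: ✓ ADDGE  r0←0x4d
8: · MOVLT

FIX = (r0, 0x4d)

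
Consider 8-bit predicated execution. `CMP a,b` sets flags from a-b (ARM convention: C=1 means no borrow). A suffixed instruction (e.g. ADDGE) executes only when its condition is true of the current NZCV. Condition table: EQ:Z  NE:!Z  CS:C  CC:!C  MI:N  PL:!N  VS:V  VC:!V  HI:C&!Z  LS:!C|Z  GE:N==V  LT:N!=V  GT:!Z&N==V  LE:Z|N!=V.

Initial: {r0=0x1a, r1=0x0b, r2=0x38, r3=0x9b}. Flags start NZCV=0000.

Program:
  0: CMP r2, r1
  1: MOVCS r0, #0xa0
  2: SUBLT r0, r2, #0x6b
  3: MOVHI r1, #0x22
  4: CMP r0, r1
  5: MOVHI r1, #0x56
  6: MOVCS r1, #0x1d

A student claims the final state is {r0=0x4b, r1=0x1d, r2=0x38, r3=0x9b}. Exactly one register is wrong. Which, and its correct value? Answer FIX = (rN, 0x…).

0: ✓ CMP  NZCV=0010
1: ✓ MOVCS  r0←0xa0
2: · SUBLT
3: ✓ MOVHI  r1←0x22
4: ✓ CMP  NZCV=0011
5: ✓ MOVHI  r1←0x56
6: ✓ MOVCS  r1←0x1d

FIX = (r0, 0xa0)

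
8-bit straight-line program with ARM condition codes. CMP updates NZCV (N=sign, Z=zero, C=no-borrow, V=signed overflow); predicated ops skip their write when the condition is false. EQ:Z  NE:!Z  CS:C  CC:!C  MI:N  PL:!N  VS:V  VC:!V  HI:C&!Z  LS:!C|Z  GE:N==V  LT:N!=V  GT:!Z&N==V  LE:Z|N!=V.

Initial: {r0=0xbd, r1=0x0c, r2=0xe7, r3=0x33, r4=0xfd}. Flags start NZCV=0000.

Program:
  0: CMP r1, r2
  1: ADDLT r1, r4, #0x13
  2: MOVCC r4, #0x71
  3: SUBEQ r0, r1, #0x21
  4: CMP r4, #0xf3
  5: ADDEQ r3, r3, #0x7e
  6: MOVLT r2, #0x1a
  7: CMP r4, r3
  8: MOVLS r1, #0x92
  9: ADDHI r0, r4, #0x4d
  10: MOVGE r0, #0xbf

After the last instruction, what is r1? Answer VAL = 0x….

VAL = 0x0c

0: ✓ CMP  NZCV=0000
1: · ADDLT
2: ✓ MOVCC  r4←0x71
3: · SUBEQ
4: ✓ CMP  NZCV=0000
5: · ADDEQ
6: · MOVLT
7: ✓ CMP  NZCV=0010
8: · MOVLS
9: ✓ ADDHI  r0←0xbe
10: ✓ MOVGE  r0←0xbf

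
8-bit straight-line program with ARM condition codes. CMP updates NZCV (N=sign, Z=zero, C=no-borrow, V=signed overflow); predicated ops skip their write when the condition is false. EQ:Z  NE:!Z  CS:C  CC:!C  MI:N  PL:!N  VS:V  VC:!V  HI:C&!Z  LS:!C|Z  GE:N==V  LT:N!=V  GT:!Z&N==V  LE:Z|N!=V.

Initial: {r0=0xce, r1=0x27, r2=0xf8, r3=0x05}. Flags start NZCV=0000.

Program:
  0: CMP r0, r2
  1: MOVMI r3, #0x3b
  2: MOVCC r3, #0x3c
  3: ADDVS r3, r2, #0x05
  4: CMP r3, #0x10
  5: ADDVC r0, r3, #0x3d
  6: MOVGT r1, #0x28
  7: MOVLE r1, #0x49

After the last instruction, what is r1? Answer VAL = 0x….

VAL = 0x28

0: ✓ CMP  NZCV=1000
1: ✓ MOVMI  r3←0x3b
2: ✓ MOVCC  r3←0x3c
3: · ADDVS
4: ✓ CMP  NZCV=0010
5: ✓ ADDVC  r0←0x79
6: ✓ MOVGT  r1←0x28
7: · MOVLE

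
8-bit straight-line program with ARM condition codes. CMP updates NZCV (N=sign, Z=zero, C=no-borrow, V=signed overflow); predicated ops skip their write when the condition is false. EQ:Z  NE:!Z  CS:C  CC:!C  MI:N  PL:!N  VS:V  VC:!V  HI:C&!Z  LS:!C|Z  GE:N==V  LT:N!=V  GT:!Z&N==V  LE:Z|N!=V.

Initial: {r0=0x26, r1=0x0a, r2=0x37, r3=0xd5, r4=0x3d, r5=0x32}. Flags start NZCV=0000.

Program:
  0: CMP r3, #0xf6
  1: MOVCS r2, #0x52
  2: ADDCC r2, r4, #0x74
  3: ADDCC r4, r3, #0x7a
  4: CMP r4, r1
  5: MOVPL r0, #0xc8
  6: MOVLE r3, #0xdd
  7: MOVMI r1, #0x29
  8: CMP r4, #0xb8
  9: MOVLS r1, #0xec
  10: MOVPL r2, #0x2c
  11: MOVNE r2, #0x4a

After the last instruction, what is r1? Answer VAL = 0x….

0: ✓ CMP  NZCV=1000
1: · MOVCS
2: ✓ ADDCC  r2←0xb1
3: ✓ ADDCC  r4←0x4f
4: ✓ CMP  NZCV=0010
5: ✓ MOVPL  r0←0xc8
6: · MOVLE
7: · MOVMI
8: ✓ CMP  NZCV=1001
9: ✓ MOVLS  r1←0xec
10: · MOVPL
11: ✓ MOVNE  r2←0x4a

VAL = 0xec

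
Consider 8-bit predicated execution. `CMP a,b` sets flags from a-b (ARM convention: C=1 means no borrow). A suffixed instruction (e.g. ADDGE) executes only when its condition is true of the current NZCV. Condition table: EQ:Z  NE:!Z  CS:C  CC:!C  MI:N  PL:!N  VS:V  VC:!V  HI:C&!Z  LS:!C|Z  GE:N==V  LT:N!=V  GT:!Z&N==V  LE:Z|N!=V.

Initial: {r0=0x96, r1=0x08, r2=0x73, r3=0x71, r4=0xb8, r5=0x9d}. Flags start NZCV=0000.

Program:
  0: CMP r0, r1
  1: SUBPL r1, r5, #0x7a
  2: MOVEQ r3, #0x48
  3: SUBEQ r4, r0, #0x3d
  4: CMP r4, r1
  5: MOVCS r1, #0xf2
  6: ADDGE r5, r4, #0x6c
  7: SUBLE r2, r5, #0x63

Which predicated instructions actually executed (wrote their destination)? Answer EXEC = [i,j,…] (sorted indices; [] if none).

0: ✓ CMP  NZCV=1010
1: · SUBPL
2: · MOVEQ
3: · SUBEQ
4: ✓ CMP  NZCV=1010
5: ✓ MOVCS  r1←0xf2
6: · ADDGE
7: ✓ SUBLE  r2←0x3a

EXEC = [5,7]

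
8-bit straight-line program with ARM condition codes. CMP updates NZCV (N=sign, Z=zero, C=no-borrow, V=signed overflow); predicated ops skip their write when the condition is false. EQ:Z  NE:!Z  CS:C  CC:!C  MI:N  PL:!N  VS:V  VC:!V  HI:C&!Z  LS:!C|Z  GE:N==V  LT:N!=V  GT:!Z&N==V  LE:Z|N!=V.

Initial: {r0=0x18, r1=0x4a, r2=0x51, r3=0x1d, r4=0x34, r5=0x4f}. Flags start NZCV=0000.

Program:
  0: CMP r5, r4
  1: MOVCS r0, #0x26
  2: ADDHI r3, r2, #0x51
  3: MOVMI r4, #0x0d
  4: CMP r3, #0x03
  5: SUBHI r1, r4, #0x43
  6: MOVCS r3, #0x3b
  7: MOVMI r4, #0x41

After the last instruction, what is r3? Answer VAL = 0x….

0: ✓ CMP  NZCV=0010
1: ✓ MOVCS  r0←0x26
2: ✓ ADDHI  r3←0xa2
3: · MOVMI
4: ✓ CMP  NZCV=1010
5: ✓ SUBHI  r1←0xf1
6: ✓ MOVCS  r3←0x3b
7: ✓ MOVMI  r4←0x41

VAL = 0x3b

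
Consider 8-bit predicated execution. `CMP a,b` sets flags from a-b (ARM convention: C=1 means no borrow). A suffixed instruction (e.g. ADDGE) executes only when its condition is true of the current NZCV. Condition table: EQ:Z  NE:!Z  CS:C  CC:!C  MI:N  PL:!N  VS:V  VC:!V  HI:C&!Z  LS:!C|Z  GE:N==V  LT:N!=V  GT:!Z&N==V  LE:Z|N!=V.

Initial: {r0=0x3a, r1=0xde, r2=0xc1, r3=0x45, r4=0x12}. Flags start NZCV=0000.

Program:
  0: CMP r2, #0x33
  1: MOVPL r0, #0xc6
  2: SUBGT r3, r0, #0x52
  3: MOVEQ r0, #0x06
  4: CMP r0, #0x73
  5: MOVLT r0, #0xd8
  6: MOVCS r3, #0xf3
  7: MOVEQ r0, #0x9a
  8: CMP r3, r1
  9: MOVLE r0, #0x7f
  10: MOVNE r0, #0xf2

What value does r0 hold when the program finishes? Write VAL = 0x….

[0] flags=1010 → (cmp)
[1] flags=1010 PL?F → skip
[2] flags=1010 GT?F → skip
[3] flags=1010 EQ?F → skip
[4] flags=1000 → (cmp)
[5] flags=1000 LT?T → r0=0xd8
[6] flags=1000 CS?F → skip
[7] flags=1000 EQ?F → skip
[8] flags=0000 → (cmp)
[9] flags=0000 LE?F → skip
[10] flags=0000 NE?T → r0=0xf2

VAL = 0xf2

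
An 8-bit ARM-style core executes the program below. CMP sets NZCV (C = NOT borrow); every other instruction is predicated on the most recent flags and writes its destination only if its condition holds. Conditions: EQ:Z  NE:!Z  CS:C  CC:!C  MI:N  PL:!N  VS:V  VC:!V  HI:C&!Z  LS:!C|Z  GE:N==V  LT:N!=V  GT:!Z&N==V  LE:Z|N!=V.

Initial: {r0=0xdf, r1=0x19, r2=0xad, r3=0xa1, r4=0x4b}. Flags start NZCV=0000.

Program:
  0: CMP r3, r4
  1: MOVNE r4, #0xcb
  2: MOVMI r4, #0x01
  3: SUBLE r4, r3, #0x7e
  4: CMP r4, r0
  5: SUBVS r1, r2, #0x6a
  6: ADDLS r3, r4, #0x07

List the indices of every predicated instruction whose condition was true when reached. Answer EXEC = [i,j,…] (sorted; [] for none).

0: ✓ CMP  NZCV=0011
1: ✓ MOVNE  r4←0xcb
2: · MOVMI
3: ✓ SUBLE  r4←0x23
4: ✓ CMP  NZCV=0000
5: · SUBVS
6: ✓ ADDLS  r3←0x2a

EXEC = [1,3,6]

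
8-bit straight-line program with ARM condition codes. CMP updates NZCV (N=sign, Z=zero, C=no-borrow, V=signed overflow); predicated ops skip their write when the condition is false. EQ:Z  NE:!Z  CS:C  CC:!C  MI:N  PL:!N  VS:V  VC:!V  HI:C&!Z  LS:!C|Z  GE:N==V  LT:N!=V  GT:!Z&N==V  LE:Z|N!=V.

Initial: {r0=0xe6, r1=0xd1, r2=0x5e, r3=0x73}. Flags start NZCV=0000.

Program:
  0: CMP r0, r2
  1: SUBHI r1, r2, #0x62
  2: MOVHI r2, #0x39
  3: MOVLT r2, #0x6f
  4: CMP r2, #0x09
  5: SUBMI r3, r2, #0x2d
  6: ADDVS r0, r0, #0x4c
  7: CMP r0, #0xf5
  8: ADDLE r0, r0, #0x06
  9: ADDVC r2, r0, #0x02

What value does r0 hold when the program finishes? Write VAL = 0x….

0: ✓ CMP  NZCV=1010
1: ✓ SUBHI  r1←0xfc
2: ✓ MOVHI  r2←0x39
3: ✓ MOVLT  r2←0x6f
4: ✓ CMP  NZCV=0010
5: · SUBMI
6: · ADDVS
7: ✓ CMP  NZCV=1000
8: ✓ ADDLE  r0←0xec
9: ✓ ADDVC  r2←0xee

VAL = 0xec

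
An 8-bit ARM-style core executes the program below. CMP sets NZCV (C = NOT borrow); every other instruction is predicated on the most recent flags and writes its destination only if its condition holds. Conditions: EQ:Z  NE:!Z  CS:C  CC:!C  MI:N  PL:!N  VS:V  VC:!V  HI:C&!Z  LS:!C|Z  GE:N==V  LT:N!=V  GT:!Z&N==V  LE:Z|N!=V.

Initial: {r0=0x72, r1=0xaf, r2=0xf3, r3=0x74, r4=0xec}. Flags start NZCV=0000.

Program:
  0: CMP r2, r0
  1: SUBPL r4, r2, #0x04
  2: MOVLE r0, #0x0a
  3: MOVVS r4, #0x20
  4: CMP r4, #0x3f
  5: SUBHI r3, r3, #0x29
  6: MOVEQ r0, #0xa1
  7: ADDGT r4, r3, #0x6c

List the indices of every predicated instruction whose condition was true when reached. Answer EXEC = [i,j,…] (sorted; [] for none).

EXEC = [2,5]

[0] flags=1010 → (cmp)
[1] flags=1010 PL?F → skip
[2] flags=1010 LE?T → r0=0x0a
[3] flags=1010 VS?F → skip
[4] flags=1010 → (cmp)
[5] flags=1010 HI?T → r3=0x4b
[6] flags=1010 EQ?F → skip
[7] flags=1010 GT?F → skip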